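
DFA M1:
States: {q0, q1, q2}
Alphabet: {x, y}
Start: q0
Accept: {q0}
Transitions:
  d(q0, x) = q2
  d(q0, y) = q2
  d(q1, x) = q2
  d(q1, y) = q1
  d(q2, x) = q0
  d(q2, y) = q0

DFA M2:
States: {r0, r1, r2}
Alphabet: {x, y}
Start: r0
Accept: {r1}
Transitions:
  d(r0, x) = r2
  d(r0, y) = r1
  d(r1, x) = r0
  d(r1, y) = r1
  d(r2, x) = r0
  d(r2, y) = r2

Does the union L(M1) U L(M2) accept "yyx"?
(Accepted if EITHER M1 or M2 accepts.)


M1: final=q2 accepted=False
M2: final=r0 accepted=False

No, union rejects (neither accepts)


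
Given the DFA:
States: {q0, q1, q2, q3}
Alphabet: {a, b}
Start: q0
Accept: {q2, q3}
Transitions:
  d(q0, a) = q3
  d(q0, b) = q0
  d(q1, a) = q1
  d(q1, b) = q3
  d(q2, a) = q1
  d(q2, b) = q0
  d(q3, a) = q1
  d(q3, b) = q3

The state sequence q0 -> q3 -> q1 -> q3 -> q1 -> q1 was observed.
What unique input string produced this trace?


Trace back each transition to find the symbol:
  q0 --[a]--> q3
  q3 --[a]--> q1
  q1 --[b]--> q3
  q3 --[a]--> q1
  q1 --[a]--> q1

"aabaa"


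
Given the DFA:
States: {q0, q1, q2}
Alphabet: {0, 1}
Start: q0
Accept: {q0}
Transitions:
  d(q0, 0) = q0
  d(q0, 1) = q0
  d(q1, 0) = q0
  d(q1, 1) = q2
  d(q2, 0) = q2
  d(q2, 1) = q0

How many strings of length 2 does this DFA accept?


Enumerating all length-2 strings:
  "00" -> q0 [accept]
  "01" -> q0 [accept]
  "10" -> q0 [accept]
  "11" -> q0 [accept]

4 out of 4


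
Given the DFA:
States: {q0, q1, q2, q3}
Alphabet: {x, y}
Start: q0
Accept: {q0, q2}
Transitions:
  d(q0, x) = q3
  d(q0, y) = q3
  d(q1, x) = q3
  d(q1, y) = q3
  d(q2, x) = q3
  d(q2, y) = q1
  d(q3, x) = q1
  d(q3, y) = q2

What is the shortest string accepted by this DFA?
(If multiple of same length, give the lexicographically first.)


BFS by string length (lex-first path to each state shown):
  len 0: q0<-""
Found accept state at length 0.

"" (empty string)


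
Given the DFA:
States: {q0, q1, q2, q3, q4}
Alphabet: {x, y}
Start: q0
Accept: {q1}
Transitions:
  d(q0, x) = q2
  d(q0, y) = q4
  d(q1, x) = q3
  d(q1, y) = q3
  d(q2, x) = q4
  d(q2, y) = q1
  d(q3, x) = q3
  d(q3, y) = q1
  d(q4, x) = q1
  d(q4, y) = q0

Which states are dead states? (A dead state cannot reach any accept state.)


Forward reachability from each state:
  q0 -> reaches accept state q1 (live)
  q1 -> reaches accept state q1 (live)
  q2 -> reaches accept state q1 (live)
  q3 -> reaches accept state q1 (live)
  q4 -> reaches accept state q1 (live)

None (all states can reach an accept state)


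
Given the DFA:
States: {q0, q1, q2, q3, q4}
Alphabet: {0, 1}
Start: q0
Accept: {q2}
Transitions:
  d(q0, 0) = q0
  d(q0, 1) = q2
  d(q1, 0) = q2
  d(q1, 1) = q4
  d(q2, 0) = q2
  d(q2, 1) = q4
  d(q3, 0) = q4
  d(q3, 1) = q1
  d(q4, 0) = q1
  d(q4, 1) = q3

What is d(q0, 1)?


Looking up transition d(q0, 1)

q2


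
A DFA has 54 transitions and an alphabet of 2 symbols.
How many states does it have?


Each state has exactly one transition per symbol.
states = transitions / |alphabet| = 54 / 2 = 27

27


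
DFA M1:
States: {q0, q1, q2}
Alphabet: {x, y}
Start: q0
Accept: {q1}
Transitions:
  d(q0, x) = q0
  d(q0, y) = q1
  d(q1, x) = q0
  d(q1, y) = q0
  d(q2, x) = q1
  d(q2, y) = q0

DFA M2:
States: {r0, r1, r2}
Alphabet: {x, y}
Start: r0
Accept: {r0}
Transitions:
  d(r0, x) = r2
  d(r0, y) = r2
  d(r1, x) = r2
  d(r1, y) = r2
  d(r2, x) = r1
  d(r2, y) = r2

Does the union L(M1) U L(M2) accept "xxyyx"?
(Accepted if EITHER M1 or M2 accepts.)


M1: final=q0 accepted=False
M2: final=r1 accepted=False

No, union rejects (neither accepts)


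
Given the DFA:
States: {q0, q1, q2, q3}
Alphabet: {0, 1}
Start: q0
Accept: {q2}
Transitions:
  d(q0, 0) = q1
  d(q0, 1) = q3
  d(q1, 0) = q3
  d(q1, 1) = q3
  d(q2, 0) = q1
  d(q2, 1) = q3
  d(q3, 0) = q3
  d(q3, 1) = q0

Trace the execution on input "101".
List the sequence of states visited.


Input: 101
d(q0, 1) = q3
d(q3, 0) = q3
d(q3, 1) = q0


q0 -> q3 -> q3 -> q0


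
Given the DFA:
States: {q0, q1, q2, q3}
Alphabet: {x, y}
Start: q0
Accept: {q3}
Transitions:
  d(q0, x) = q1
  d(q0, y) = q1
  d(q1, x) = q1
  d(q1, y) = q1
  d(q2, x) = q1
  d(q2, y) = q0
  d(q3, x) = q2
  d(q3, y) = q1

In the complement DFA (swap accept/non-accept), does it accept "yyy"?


Trace: q0 -> q1 -> q1 -> q1
Final: q1
Original accept: {q3}
Complement: q1 is not in original accept

Yes, complement accepts (original rejects)


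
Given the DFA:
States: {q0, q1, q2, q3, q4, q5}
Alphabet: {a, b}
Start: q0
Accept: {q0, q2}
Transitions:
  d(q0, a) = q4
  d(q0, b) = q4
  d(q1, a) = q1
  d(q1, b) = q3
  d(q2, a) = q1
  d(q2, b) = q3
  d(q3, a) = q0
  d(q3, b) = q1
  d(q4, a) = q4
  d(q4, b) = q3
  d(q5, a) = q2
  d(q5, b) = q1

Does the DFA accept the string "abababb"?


Trace: q0 -> q4 -> q3 -> q0 -> q4 -> q4 -> q3 -> q1
Final state: q1
Accept states: {q0, q2}

No, rejected (final state q1 is not an accept state)


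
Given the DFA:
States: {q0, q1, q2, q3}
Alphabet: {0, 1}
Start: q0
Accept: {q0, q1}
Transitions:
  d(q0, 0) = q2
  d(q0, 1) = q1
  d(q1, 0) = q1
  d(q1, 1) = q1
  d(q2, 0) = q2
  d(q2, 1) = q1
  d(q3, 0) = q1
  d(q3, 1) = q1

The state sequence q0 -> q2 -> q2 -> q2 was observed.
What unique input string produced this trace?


Trace back each transition to find the symbol:
  q0 --[0]--> q2
  q2 --[0]--> q2
  q2 --[0]--> q2

"000"


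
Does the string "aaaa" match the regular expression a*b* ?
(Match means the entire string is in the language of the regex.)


|string| = 4; first = 'a'; last = 'a'

Yes, "aaaa" matches a*b*


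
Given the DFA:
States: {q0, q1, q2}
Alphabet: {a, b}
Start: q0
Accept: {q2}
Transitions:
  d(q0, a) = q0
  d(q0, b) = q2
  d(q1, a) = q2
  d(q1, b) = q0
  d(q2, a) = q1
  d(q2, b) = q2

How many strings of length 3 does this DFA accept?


Enumerating all length-3 strings:
  "aaa" -> q0 [reject]
  "aab" -> q2 [accept]
  "aba" -> q1 [reject]
  "abb" -> q2 [accept]
  "baa" -> q2 [accept]
  "bab" -> q0 [reject]
  "bba" -> q1 [reject]
  "bbb" -> q2 [accept]

4 out of 8


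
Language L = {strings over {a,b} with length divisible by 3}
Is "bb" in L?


length = 2; 2 mod 3 = 2

No, "bb" is not in L


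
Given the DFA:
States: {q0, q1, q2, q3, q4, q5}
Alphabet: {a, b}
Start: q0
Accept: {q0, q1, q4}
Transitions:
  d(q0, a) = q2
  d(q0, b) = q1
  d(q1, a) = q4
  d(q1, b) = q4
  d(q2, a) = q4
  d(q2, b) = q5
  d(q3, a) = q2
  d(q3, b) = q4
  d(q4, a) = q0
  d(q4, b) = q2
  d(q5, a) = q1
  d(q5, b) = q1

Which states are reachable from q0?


BFS from q0:
  layer 0: {q0}
  layer 1: {q1, q2}
  layer 2: {q4, q5}

{q0, q1, q2, q4, q5}


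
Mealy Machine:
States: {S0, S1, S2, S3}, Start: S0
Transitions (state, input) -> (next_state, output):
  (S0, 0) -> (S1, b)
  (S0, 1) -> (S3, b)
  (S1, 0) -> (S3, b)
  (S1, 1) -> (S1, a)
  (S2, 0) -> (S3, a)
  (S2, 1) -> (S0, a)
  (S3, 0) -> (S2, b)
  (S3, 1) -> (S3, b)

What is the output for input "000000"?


Step-by-step:
  (S0, 0) -> (S1, b)
  (S1, 0) -> (S3, b)
  (S3, 0) -> (S2, b)
  (S2, 0) -> (S3, a)
  (S3, 0) -> (S2, b)
  (S2, 0) -> (S3, a)

"bbbaba"


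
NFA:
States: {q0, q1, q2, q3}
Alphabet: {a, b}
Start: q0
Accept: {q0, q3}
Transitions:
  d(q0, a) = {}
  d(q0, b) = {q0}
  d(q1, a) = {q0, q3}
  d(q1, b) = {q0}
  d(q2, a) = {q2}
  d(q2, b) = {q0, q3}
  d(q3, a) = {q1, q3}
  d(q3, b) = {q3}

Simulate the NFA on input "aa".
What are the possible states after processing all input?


Start: {q0}
  --a--> {}
  --a--> {}

{} (empty set, no valid transitions)


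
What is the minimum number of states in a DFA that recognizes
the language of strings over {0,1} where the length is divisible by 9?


States track (length) mod 9.
Need 9 states: one per remainder 0..8; accept = remainder 0.

9


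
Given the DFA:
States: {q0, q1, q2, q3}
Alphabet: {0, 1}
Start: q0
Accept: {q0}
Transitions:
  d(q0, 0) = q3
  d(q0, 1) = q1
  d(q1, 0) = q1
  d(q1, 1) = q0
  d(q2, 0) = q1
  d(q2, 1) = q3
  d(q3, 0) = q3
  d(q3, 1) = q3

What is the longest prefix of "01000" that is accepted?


Run the DFA, marking each prefix where the state is accepting:
  "" -> q0 [accept]
  "0" -> q3 [reject]
  "01" -> q3 [reject]
  "010" -> q3 [reject]
  "0100" -> q3 [reject]
  "01000" -> q3 [reject]

""


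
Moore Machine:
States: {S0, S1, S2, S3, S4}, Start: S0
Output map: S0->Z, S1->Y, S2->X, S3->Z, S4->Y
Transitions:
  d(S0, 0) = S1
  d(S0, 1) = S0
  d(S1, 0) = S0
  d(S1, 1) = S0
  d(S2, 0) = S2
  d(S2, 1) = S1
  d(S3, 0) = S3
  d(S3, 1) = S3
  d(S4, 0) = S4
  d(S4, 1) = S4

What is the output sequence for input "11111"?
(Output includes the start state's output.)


Start: S0 (output Z)
  --1--> S0 (output Z)
  --1--> S0 (output Z)
  --1--> S0 (output Z)
  --1--> S0 (output Z)
  --1--> S0 (output Z)

"ZZZZZZ"


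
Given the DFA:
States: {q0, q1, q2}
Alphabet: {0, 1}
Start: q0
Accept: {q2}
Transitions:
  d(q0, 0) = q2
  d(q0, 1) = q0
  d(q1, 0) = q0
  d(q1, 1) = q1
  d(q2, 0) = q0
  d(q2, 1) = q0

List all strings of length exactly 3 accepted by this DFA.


All strings of length 3: 8 total
Accepted: 3

"000", "010", "110"


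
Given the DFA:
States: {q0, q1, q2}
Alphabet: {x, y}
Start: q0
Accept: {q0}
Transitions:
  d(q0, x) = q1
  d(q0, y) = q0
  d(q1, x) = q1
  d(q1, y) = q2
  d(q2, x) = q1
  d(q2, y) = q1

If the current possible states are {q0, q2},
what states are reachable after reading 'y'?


Apply transition on 'y' from each current state:
  d(q0, y) = q0
  d(q2, y) = q1

{q0, q1}


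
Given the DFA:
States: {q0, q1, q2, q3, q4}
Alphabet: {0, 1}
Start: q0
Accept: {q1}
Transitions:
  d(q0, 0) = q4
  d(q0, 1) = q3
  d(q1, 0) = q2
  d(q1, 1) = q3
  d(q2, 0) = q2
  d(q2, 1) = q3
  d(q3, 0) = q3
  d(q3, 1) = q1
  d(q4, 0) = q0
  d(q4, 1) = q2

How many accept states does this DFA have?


Accept states listed: {q1}
Counting: q1(1)

1


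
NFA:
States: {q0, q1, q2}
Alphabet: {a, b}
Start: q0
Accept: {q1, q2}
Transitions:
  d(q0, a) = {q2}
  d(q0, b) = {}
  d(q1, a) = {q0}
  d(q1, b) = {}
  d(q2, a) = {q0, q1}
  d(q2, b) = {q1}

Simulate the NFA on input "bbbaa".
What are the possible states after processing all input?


Start: {q0}
  --b--> {}
  --b--> {}
  --b--> {}
  --a--> {}
  --a--> {}

{} (empty set, no valid transitions)


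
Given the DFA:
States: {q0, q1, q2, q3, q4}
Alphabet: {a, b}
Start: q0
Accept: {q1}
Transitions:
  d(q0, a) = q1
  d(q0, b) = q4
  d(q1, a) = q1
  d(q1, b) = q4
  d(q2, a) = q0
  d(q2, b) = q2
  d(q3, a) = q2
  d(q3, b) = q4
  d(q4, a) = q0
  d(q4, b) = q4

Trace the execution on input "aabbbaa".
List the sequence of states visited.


Input: aabbbaa
d(q0, a) = q1
d(q1, a) = q1
d(q1, b) = q4
d(q4, b) = q4
d(q4, b) = q4
d(q4, a) = q0
d(q0, a) = q1


q0 -> q1 -> q1 -> q4 -> q4 -> q4 -> q0 -> q1


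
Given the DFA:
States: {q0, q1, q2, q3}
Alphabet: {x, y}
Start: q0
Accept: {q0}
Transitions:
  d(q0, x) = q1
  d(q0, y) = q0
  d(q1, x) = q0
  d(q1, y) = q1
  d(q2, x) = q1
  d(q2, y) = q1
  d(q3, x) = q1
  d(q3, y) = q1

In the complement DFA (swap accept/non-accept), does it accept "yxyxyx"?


Trace: q0 -> q0 -> q1 -> q1 -> q0 -> q0 -> q1
Final: q1
Original accept: {q0}
Complement: q1 is not in original accept

Yes, complement accepts (original rejects)


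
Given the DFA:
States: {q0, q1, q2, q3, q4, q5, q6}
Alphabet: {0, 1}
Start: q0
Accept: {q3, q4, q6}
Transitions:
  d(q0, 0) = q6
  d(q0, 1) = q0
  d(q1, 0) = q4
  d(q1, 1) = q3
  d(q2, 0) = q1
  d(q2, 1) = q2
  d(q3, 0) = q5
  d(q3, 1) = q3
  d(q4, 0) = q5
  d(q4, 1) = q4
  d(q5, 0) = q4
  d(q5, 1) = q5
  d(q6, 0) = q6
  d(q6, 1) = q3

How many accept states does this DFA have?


Accept states listed: {q3, q4, q6}
Counting: q3(1) q4(2) q6(3)

3


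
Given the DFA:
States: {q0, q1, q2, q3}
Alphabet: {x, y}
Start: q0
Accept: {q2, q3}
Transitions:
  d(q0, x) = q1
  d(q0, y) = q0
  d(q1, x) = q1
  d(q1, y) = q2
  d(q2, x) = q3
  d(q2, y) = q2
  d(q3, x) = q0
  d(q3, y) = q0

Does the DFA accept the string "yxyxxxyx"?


Trace: q0 -> q0 -> q1 -> q2 -> q3 -> q0 -> q1 -> q2 -> q3
Final state: q3
Accept states: {q2, q3}

Yes, accepted (final state q3 is an accept state)


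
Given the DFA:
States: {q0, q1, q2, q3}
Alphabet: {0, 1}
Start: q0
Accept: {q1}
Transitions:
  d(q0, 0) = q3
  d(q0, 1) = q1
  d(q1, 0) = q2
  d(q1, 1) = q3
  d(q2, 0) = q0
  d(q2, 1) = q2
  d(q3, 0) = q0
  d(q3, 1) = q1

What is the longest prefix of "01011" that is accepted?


Run the DFA, marking each prefix where the state is accepting:
  "" -> q0 [reject]
  "0" -> q3 [reject]
  "01" -> q1 [accept]
  "010" -> q2 [reject]
  "0101" -> q2 [reject]
  "01011" -> q2 [reject]

"01"


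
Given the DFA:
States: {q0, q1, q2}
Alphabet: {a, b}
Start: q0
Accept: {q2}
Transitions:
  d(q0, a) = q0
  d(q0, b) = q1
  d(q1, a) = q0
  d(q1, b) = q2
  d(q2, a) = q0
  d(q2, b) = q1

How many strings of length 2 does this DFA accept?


Enumerating all length-2 strings:
  "aa" -> q0 [reject]
  "ab" -> q1 [reject]
  "ba" -> q0 [reject]
  "bb" -> q2 [accept]

1 out of 4


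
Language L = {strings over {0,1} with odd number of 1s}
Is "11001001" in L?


count('1') = 4; 4 mod 2 = 0

No, "11001001" is not in L


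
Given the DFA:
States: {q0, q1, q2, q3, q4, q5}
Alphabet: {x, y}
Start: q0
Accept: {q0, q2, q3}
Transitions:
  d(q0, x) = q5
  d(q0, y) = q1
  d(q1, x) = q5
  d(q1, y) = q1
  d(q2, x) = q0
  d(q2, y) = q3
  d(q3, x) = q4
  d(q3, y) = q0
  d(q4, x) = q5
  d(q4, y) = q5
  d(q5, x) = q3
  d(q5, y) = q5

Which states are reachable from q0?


BFS from q0:
  layer 0: {q0}
  layer 1: {q1, q5}
  layer 2: {q3}
  layer 3: {q4}

{q0, q1, q3, q4, q5}


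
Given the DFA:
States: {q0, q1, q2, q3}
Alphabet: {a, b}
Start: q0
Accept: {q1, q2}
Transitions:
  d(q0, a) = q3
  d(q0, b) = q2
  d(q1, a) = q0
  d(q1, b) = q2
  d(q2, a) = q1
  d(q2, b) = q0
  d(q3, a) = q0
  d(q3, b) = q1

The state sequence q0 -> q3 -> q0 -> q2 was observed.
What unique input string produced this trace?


Trace back each transition to find the symbol:
  q0 --[a]--> q3
  q3 --[a]--> q0
  q0 --[b]--> q2

"aab"


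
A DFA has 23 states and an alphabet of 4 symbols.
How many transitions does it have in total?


Each state has exactly one transition per symbol.
23 * 4 = 92

92


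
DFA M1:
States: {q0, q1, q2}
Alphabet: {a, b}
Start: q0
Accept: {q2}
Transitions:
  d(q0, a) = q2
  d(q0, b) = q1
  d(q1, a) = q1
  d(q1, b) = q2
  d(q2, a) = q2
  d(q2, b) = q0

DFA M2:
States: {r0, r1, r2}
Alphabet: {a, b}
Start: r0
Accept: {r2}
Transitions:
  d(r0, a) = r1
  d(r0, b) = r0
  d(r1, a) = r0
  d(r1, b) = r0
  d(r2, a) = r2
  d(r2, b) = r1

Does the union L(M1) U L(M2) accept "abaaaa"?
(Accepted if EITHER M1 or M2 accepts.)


M1: final=q2 accepted=True
M2: final=r0 accepted=False

Yes, union accepts


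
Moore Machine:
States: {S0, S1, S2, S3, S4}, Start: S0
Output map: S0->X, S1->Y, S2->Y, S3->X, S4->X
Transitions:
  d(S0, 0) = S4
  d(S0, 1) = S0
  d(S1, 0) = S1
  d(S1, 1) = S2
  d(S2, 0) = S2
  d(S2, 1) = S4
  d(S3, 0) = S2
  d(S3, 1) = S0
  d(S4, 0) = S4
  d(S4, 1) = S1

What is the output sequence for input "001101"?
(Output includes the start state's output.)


Start: S0 (output X)
  --0--> S4 (output X)
  --0--> S4 (output X)
  --1--> S1 (output Y)
  --1--> S2 (output Y)
  --0--> S2 (output Y)
  --1--> S4 (output X)

"XXXYYYX"


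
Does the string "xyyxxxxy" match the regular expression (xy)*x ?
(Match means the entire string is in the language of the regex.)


|string| = 8; first = 'x'; last = 'y'

No, "xyyxxxxy" does not match (xy)*x


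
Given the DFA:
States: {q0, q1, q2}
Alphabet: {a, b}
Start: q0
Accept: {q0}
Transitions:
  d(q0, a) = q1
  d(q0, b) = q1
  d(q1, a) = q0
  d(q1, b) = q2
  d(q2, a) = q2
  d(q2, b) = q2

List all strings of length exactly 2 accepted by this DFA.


All strings of length 2: 4 total
Accepted: 2

"aa", "ba"


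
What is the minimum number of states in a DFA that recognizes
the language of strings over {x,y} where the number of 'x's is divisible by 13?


States track (count of 'x') mod 13.
Need 13 states: one per remainder 0..12; accept = remainder 0.

13


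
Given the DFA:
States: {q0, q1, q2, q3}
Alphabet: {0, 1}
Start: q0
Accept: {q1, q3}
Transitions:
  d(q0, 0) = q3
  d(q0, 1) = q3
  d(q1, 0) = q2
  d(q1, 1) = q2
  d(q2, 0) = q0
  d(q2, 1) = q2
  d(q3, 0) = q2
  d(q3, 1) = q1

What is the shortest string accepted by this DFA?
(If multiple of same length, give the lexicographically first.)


BFS by string length (lex-first path to each state shown):
  len 0: q0<-""
  len 1: q3<-"0"
Found accept state at length 1.

"0"


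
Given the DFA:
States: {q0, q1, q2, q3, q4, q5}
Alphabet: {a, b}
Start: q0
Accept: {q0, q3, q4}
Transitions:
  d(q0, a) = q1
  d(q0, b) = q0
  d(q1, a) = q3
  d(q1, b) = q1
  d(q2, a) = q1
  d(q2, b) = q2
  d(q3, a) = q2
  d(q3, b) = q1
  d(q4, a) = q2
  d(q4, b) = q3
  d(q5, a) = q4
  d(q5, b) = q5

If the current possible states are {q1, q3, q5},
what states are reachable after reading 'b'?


Apply transition on 'b' from each current state:
  d(q1, b) = q1
  d(q3, b) = q1
  d(q5, b) = q5

{q1, q5}


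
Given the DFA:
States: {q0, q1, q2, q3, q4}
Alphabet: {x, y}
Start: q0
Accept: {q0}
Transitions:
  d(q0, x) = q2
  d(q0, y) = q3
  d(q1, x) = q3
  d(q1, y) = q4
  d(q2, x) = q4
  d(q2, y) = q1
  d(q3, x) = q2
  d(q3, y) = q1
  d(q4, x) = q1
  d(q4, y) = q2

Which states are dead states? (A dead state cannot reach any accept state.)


Forward reachability from each state:
  q0 -> reaches accept state q0 (live)
  q1 -> reaches {q1, q2, q3, q4}, no accept state (dead)
  q2 -> reaches {q1, q2, q3, q4}, no accept state (dead)
  q3 -> reaches {q1, q2, q3, q4}, no accept state (dead)
  q4 -> reaches {q1, q2, q3, q4}, no accept state (dead)

{q1, q2, q3, q4}


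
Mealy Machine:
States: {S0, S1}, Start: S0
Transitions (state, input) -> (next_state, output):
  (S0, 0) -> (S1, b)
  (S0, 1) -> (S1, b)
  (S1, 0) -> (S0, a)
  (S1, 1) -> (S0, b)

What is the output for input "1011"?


Step-by-step:
  (S0, 1) -> (S1, b)
  (S1, 0) -> (S0, a)
  (S0, 1) -> (S1, b)
  (S1, 1) -> (S0, b)

"babb"


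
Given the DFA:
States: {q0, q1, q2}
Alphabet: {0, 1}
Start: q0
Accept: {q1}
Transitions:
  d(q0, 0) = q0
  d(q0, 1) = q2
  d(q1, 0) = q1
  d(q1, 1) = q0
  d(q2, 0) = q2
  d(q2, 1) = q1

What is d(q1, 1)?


Looking up transition d(q1, 1)

q0


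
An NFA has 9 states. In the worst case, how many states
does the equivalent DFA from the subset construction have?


Subset construction: one DFA state per subset of NFA states.
2^9 = 512

512


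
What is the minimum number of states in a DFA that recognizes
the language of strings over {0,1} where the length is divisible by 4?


States track (length) mod 4.
Need 4 states: one per remainder 0..3; accept = remainder 0.

4


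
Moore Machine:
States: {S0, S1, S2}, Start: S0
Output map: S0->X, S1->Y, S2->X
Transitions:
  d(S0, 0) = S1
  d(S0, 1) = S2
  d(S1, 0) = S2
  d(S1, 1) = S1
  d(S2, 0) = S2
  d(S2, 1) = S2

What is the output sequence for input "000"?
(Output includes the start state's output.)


Start: S0 (output X)
  --0--> S1 (output Y)
  --0--> S2 (output X)
  --0--> S2 (output X)

"XYXX"


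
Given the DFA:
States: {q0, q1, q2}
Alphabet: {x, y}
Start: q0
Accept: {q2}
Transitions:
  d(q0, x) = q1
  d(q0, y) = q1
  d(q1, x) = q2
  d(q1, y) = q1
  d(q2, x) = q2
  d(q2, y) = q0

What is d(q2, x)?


Looking up transition d(q2, x)

q2


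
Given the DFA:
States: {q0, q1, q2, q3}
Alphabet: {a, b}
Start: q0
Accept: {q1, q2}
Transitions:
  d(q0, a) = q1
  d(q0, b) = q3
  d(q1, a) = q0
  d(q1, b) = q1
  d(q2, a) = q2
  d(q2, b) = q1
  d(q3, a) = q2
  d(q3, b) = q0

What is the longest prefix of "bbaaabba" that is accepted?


Run the DFA, marking each prefix where the state is accepting:
  "" -> q0 [reject]
  "b" -> q3 [reject]
  "bb" -> q0 [reject]
  "bba" -> q1 [accept]
  "bbaa" -> q0 [reject]
  "bbaaa" -> q1 [accept]
  "bbaaab" -> q1 [accept]
  "bbaaabb" -> q1 [accept]
  "bbaaabba" -> q0 [reject]

"bbaaabb"


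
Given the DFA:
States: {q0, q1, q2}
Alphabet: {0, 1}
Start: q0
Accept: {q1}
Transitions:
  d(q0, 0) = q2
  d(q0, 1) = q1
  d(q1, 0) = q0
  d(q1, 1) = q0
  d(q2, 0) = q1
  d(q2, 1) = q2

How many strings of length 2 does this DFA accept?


Enumerating all length-2 strings:
  "00" -> q1 [accept]
  "01" -> q2 [reject]
  "10" -> q0 [reject]
  "11" -> q0 [reject]

1 out of 4


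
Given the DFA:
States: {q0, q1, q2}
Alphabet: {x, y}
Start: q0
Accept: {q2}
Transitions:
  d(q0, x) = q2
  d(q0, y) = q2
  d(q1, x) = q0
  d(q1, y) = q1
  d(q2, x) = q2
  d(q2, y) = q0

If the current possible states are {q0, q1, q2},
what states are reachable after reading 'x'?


Apply transition on 'x' from each current state:
  d(q0, x) = q2
  d(q1, x) = q0
  d(q2, x) = q2

{q0, q2}


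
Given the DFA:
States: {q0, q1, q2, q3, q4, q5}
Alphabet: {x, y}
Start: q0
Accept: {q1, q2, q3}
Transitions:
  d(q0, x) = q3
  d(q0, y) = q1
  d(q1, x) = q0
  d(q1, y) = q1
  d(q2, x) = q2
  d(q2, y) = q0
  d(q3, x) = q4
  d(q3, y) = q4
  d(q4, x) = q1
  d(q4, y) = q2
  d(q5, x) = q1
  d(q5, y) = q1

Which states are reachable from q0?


BFS from q0:
  layer 0: {q0}
  layer 1: {q1, q3}
  layer 2: {q4}
  layer 3: {q2}

{q0, q1, q2, q3, q4}


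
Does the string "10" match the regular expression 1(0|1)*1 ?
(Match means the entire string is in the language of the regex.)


|string| = 2; first = '1'; last = '0'

No, "10" does not match 1(0|1)*1


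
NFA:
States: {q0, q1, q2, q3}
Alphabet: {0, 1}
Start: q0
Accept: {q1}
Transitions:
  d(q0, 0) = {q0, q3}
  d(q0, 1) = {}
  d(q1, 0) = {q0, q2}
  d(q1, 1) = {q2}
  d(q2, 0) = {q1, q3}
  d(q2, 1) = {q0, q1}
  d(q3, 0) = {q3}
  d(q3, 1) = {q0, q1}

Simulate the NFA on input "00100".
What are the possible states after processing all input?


Start: {q0}
  --0--> {q0, q3}
  --0--> {q0, q3}
  --1--> {q0, q1}
  --0--> {q0, q2, q3}
  --0--> {q0, q1, q3}

{q0, q1, q3}


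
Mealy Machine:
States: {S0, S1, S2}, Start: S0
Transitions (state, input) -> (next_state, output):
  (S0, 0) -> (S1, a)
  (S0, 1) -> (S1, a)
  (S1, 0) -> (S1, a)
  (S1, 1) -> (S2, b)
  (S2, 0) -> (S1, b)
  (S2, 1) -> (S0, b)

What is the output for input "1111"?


Step-by-step:
  (S0, 1) -> (S1, a)
  (S1, 1) -> (S2, b)
  (S2, 1) -> (S0, b)
  (S0, 1) -> (S1, a)

"abba"


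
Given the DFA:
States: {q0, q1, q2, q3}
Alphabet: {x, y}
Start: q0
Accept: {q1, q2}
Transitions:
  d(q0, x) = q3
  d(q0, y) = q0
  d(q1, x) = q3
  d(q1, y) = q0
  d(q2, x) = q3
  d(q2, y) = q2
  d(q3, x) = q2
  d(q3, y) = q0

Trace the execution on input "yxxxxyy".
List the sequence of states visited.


Input: yxxxxyy
d(q0, y) = q0
d(q0, x) = q3
d(q3, x) = q2
d(q2, x) = q3
d(q3, x) = q2
d(q2, y) = q2
d(q2, y) = q2


q0 -> q0 -> q3 -> q2 -> q3 -> q2 -> q2 -> q2


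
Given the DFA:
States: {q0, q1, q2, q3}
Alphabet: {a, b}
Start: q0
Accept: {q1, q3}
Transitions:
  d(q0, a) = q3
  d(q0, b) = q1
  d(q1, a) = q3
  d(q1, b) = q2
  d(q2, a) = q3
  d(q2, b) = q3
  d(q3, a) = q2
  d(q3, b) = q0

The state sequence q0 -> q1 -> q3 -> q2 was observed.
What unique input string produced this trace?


Trace back each transition to find the symbol:
  q0 --[b]--> q1
  q1 --[a]--> q3
  q3 --[a]--> q2

"baa"


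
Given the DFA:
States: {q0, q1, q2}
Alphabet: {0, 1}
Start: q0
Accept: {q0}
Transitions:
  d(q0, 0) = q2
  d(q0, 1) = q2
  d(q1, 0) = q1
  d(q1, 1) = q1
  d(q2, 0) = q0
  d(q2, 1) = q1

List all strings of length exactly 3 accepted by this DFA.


All strings of length 3: 8 total
Accepted: 0

None


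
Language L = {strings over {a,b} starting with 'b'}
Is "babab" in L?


first symbol = 'b'

Yes, "babab" is in L


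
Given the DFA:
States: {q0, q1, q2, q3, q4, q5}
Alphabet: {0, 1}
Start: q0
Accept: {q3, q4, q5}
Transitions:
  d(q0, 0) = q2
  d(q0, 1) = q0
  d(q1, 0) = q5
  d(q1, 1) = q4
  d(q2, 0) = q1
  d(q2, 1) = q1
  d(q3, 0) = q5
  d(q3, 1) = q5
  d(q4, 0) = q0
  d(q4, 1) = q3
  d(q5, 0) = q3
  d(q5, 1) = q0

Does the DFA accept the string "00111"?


Trace: q0 -> q2 -> q1 -> q4 -> q3 -> q5
Final state: q5
Accept states: {q3, q4, q5}

Yes, accepted (final state q5 is an accept state)


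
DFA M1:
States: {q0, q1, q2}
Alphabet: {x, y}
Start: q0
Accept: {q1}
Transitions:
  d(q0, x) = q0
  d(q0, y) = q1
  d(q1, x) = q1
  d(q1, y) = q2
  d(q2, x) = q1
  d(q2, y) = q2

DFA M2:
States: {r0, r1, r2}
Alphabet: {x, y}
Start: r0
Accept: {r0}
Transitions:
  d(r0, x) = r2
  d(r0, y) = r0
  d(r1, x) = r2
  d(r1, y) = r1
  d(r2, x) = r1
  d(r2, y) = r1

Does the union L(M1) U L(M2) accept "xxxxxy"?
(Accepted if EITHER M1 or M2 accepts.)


M1: final=q1 accepted=True
M2: final=r1 accepted=False

Yes, union accepts


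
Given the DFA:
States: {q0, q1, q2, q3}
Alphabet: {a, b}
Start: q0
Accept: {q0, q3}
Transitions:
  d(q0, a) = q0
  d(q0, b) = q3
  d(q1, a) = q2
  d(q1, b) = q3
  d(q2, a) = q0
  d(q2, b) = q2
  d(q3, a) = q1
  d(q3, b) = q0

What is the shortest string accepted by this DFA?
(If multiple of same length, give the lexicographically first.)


BFS by string length (lex-first path to each state shown):
  len 0: q0<-""
Found accept state at length 0.

"" (empty string)


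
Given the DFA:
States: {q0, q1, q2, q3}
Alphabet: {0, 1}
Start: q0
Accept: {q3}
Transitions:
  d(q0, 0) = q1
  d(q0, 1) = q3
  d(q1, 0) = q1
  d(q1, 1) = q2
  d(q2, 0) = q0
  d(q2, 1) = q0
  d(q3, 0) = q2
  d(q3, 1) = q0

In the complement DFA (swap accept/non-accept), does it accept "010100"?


Trace: q0 -> q1 -> q2 -> q0 -> q3 -> q2 -> q0
Final: q0
Original accept: {q3}
Complement: q0 is not in original accept

Yes, complement accepts (original rejects)


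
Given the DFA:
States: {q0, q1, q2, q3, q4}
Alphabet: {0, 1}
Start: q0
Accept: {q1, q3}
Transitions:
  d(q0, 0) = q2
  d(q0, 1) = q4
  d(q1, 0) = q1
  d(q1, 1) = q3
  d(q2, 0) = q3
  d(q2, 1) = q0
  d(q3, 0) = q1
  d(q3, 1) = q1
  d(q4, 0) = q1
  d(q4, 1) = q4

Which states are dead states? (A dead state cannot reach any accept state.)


Forward reachability from each state:
  q0 -> reaches accept state q1 (live)
  q1 -> reaches accept state q1 (live)
  q2 -> reaches accept state q1 (live)
  q3 -> reaches accept state q1 (live)
  q4 -> reaches accept state q1 (live)

None (all states can reach an accept state)


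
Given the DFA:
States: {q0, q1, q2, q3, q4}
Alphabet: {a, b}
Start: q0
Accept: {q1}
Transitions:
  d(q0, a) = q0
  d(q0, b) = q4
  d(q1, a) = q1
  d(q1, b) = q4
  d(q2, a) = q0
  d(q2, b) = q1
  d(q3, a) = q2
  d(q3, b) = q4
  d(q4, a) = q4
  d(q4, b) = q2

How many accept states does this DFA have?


Accept states listed: {q1}
Counting: q1(1)

1


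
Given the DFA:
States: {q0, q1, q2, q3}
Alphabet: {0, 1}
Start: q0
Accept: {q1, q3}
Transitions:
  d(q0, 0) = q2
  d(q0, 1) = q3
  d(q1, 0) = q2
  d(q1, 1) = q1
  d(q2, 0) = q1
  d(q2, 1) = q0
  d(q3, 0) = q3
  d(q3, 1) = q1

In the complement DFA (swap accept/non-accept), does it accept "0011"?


Trace: q0 -> q2 -> q1 -> q1 -> q1
Final: q1
Original accept: {q1, q3}
Complement: q1 is in original accept

No, complement rejects (original accepts)


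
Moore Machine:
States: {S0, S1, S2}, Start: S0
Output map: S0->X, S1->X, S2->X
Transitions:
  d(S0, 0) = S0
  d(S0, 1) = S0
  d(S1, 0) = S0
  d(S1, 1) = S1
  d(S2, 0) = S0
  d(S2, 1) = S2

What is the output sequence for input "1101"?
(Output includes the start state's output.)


Start: S0 (output X)
  --1--> S0 (output X)
  --1--> S0 (output X)
  --0--> S0 (output X)
  --1--> S0 (output X)

"XXXXX"


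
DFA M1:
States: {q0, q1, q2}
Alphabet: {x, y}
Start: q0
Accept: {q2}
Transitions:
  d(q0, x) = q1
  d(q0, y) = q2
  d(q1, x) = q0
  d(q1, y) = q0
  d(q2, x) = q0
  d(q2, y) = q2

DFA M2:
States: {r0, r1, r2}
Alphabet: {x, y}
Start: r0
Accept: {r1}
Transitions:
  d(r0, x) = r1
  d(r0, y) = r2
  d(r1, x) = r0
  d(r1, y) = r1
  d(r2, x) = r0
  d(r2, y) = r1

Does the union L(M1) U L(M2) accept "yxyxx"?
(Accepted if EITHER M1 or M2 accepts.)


M1: final=q1 accepted=False
M2: final=r1 accepted=True

Yes, union accepts


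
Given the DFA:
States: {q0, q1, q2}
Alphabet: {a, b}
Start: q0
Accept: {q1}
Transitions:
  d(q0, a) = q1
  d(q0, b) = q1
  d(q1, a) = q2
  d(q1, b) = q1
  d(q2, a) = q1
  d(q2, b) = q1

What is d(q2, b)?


Looking up transition d(q2, b)

q1


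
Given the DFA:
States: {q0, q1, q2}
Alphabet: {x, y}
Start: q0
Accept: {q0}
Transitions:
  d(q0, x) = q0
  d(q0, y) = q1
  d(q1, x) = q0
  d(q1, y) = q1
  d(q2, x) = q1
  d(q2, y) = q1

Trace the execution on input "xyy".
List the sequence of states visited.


Input: xyy
d(q0, x) = q0
d(q0, y) = q1
d(q1, y) = q1


q0 -> q0 -> q1 -> q1


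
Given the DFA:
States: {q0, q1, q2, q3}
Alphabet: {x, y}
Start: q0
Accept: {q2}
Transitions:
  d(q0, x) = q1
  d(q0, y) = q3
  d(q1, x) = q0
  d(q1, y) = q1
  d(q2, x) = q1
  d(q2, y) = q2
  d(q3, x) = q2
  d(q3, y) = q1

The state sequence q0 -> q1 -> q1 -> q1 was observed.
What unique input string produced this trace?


Trace back each transition to find the symbol:
  q0 --[x]--> q1
  q1 --[y]--> q1
  q1 --[y]--> q1

"xyy"


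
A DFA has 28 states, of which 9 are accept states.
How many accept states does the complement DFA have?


Complement swaps accept and non-accept states.
28 - 9 = 19

19


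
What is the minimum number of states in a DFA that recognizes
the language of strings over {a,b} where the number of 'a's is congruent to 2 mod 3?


States track (count of 'a') mod 3.
Need 3 states: one per remainder 0..2; accept = remainder 2.

3


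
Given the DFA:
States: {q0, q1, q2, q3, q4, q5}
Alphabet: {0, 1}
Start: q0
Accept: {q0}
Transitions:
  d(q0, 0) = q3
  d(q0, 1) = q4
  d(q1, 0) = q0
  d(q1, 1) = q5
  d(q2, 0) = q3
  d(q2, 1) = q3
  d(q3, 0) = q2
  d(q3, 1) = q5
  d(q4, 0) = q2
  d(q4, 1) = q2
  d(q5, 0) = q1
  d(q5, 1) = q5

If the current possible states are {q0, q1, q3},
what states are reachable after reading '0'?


Apply transition on '0' from each current state:
  d(q0, 0) = q3
  d(q1, 0) = q0
  d(q3, 0) = q2

{q0, q2, q3}


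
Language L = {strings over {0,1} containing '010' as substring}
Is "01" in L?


'010' does not occur

No, "01" is not in L


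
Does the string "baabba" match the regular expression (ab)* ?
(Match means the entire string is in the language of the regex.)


|string| = 6; first = 'b'; last = 'a'

No, "baabba" does not match (ab)*


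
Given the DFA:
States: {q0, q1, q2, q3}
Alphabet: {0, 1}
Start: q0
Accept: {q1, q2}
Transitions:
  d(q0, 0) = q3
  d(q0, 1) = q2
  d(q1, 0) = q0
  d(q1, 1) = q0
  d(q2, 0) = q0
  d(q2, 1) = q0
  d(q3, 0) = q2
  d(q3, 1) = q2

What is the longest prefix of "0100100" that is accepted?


Run the DFA, marking each prefix where the state is accepting:
  "" -> q0 [reject]
  "0" -> q3 [reject]
  "01" -> q2 [accept]
  "010" -> q0 [reject]
  "0100" -> q3 [reject]
  "01001" -> q2 [accept]
  "010010" -> q0 [reject]
  "0100100" -> q3 [reject]

"01001"


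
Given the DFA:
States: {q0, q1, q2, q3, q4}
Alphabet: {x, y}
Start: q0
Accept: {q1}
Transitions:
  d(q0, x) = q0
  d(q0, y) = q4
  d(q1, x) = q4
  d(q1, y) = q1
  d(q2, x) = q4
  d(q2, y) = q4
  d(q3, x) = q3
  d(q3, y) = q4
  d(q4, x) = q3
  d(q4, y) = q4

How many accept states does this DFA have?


Accept states listed: {q1}
Counting: q1(1)

1


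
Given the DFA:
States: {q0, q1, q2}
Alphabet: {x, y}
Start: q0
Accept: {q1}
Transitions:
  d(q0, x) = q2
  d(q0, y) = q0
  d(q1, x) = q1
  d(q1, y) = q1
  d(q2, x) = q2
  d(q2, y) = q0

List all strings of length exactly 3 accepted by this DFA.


All strings of length 3: 8 total
Accepted: 0

None


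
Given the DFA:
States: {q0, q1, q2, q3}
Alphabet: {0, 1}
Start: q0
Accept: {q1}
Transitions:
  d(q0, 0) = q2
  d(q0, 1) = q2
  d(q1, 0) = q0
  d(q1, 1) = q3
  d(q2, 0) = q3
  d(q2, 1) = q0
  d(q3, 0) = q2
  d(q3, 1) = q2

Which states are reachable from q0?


BFS from q0:
  layer 0: {q0}
  layer 1: {q2}
  layer 2: {q3}

{q0, q2, q3}


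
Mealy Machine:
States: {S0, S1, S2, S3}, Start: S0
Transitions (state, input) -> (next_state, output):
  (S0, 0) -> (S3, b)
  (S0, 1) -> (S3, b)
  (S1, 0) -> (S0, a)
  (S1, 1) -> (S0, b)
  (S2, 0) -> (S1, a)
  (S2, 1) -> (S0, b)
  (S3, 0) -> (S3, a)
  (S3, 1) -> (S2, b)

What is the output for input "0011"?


Step-by-step:
  (S0, 0) -> (S3, b)
  (S3, 0) -> (S3, a)
  (S3, 1) -> (S2, b)
  (S2, 1) -> (S0, b)

"babb"


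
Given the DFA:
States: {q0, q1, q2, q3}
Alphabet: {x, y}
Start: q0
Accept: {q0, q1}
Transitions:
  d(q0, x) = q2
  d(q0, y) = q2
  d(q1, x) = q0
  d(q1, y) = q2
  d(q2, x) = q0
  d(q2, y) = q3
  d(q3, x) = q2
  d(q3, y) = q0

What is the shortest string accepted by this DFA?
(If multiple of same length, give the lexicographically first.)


BFS by string length (lex-first path to each state shown):
  len 0: q0<-""
Found accept state at length 0.

"" (empty string)


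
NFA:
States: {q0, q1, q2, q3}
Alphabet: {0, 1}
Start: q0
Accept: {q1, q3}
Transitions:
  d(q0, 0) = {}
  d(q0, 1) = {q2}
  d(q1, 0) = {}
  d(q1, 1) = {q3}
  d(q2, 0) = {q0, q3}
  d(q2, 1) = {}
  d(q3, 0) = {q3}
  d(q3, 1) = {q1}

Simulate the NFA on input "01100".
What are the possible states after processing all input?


Start: {q0}
  --0--> {}
  --1--> {}
  --1--> {}
  --0--> {}
  --0--> {}

{} (empty set, no valid transitions)


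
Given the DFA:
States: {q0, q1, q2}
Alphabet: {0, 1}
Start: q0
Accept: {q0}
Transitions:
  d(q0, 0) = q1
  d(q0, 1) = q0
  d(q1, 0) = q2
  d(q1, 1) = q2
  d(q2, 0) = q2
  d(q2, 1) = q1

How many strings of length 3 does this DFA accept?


Enumerating all length-3 strings:
  "000" -> q2 [reject]
  "001" -> q1 [reject]
  "010" -> q2 [reject]
  "011" -> q1 [reject]
  "100" -> q2 [reject]
  "101" -> q2 [reject]
  "110" -> q1 [reject]
  "111" -> q0 [accept]

1 out of 8


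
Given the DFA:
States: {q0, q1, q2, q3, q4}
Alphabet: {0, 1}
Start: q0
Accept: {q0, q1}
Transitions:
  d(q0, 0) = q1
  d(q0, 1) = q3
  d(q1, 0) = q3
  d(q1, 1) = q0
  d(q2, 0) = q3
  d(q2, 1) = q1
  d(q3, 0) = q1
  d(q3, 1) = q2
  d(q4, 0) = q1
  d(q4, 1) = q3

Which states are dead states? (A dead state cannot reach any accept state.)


Forward reachability from each state:
  q0 -> reaches accept state q0 (live)
  q1 -> reaches accept state q0 (live)
  q2 -> reaches accept state q0 (live)
  q3 -> reaches accept state q0 (live)
  q4 -> reaches accept state q0 (live)

None (all states can reach an accept state)


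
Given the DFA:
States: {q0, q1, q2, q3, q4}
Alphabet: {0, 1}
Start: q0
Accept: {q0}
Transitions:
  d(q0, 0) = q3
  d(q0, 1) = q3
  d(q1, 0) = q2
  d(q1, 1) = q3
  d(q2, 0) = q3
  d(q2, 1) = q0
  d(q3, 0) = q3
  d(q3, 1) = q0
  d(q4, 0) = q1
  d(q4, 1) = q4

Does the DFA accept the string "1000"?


Trace: q0 -> q3 -> q3 -> q3 -> q3
Final state: q3
Accept states: {q0}

No, rejected (final state q3 is not an accept state)


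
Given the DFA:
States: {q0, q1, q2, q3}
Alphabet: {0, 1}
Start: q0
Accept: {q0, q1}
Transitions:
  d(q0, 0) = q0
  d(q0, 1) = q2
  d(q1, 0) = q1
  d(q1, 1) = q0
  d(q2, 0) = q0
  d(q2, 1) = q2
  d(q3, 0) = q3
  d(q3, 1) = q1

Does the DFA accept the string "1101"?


Trace: q0 -> q2 -> q2 -> q0 -> q2
Final state: q2
Accept states: {q0, q1}

No, rejected (final state q2 is not an accept state)


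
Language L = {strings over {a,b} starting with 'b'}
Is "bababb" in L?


first symbol = 'b'

Yes, "bababb" is in L


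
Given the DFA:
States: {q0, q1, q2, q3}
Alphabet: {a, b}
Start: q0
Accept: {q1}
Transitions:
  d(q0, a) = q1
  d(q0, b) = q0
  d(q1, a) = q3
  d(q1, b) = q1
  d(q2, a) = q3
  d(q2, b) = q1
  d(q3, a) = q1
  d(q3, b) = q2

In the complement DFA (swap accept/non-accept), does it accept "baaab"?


Trace: q0 -> q0 -> q1 -> q3 -> q1 -> q1
Final: q1
Original accept: {q1}
Complement: q1 is in original accept

No, complement rejects (original accepts)


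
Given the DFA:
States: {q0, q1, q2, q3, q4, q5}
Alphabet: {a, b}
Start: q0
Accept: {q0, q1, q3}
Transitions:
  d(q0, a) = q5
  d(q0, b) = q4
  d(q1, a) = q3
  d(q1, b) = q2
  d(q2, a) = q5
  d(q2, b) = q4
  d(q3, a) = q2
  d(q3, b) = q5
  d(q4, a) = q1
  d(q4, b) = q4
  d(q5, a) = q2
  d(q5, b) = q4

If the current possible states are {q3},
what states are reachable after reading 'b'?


Apply transition on 'b' from each current state:
  d(q3, b) = q5

{q5}


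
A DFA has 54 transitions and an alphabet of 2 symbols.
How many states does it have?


Each state has exactly one transition per symbol.
states = transitions / |alphabet| = 54 / 2 = 27

27


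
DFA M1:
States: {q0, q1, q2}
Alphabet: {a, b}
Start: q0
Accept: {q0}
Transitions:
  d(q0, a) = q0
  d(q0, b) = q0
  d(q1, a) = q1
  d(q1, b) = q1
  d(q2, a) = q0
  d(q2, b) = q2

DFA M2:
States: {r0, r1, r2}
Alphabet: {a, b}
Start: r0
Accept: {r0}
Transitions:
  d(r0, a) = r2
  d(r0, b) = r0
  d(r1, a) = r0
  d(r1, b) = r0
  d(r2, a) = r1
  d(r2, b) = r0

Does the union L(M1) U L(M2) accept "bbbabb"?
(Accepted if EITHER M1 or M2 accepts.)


M1: final=q0 accepted=True
M2: final=r0 accepted=True

Yes, union accepts


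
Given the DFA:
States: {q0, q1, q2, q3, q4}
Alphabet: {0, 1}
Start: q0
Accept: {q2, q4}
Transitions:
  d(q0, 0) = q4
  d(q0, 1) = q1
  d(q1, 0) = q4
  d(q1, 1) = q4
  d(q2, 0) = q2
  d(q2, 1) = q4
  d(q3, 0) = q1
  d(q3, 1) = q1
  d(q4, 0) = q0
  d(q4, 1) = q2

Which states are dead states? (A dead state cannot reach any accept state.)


Forward reachability from each state:
  q0 -> reaches accept state q2 (live)
  q1 -> reaches accept state q2 (live)
  q2 -> reaches accept state q2 (live)
  q3 -> reaches accept state q2 (live)
  q4 -> reaches accept state q2 (live)

None (all states can reach an accept state)


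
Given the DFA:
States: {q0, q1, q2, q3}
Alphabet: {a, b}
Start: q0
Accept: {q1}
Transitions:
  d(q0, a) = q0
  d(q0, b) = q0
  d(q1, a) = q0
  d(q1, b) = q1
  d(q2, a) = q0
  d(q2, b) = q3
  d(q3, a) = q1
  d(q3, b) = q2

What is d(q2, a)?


Looking up transition d(q2, a)

q0


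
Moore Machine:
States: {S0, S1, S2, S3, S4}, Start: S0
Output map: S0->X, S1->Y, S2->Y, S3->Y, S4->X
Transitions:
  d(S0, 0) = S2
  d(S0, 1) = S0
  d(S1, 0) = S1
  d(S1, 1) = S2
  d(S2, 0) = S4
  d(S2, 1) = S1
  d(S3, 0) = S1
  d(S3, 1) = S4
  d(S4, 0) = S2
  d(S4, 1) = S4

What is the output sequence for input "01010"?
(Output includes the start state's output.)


Start: S0 (output X)
  --0--> S2 (output Y)
  --1--> S1 (output Y)
  --0--> S1 (output Y)
  --1--> S2 (output Y)
  --0--> S4 (output X)

"XYYYYX"


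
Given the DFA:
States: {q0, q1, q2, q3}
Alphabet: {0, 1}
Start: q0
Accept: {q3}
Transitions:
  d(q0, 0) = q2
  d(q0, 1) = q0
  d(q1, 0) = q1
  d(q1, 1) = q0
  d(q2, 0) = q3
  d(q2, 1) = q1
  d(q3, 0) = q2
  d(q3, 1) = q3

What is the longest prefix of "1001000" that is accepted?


Run the DFA, marking each prefix where the state is accepting:
  "" -> q0 [reject]
  "1" -> q0 [reject]
  "10" -> q2 [reject]
  "100" -> q3 [accept]
  "1001" -> q3 [accept]
  "10010" -> q2 [reject]
  "100100" -> q3 [accept]
  "1001000" -> q2 [reject]

"100100"


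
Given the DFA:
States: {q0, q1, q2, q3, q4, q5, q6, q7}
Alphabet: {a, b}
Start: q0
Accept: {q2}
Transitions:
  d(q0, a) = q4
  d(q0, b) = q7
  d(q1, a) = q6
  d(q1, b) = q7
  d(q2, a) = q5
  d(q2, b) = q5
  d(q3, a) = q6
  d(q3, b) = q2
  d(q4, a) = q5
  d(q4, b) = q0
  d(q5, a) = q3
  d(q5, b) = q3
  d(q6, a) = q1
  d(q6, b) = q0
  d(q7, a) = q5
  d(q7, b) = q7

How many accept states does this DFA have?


Accept states listed: {q2}
Counting: q2(1)

1


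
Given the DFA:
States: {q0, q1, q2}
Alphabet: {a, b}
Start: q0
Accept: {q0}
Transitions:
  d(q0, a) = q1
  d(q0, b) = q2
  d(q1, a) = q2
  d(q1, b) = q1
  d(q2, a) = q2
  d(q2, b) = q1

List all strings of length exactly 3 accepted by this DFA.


All strings of length 3: 8 total
Accepted: 0

None


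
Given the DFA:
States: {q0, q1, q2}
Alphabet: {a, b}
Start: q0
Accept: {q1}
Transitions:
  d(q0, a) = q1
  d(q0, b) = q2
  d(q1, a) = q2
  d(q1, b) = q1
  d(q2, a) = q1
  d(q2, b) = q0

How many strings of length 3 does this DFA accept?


Enumerating all length-3 strings:
  "aaa" -> q1 [accept]
  "aab" -> q0 [reject]
  "aba" -> q2 [reject]
  "abb" -> q1 [accept]
  "baa" -> q2 [reject]
  "bab" -> q1 [accept]
  "bba" -> q1 [accept]
  "bbb" -> q2 [reject]

4 out of 8
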